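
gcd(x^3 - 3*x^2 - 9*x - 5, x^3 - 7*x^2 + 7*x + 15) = x^2 - 4*x - 5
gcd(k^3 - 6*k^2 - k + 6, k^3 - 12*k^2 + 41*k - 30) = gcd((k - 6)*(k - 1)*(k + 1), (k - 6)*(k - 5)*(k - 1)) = k^2 - 7*k + 6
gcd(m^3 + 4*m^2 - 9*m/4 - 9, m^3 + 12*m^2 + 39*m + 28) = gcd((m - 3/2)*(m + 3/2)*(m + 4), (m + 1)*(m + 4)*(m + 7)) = m + 4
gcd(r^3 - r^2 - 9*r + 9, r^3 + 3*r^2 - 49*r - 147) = r + 3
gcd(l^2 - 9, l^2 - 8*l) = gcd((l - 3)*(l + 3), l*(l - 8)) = 1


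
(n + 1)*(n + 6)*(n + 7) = n^3 + 14*n^2 + 55*n + 42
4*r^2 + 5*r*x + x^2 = (r + x)*(4*r + x)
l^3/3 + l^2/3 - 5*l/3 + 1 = (l/3 + 1)*(l - 1)^2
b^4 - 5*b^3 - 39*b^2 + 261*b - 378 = (b - 6)*(b - 3)^2*(b + 7)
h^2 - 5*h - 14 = (h - 7)*(h + 2)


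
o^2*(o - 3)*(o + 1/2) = o^4 - 5*o^3/2 - 3*o^2/2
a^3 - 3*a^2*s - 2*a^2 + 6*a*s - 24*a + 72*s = (a - 6)*(a + 4)*(a - 3*s)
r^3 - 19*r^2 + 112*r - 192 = (r - 8)^2*(r - 3)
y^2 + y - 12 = (y - 3)*(y + 4)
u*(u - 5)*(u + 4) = u^3 - u^2 - 20*u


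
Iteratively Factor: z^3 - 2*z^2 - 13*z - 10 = (z - 5)*(z^2 + 3*z + 2) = (z - 5)*(z + 2)*(z + 1)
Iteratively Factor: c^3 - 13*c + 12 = (c - 3)*(c^2 + 3*c - 4) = (c - 3)*(c + 4)*(c - 1)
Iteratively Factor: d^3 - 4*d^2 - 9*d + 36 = (d - 3)*(d^2 - d - 12) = (d - 3)*(d + 3)*(d - 4)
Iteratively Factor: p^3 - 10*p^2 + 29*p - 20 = (p - 5)*(p^2 - 5*p + 4) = (p - 5)*(p - 1)*(p - 4)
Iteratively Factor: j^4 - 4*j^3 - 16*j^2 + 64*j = (j - 4)*(j^3 - 16*j) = j*(j - 4)*(j^2 - 16) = j*(j - 4)^2*(j + 4)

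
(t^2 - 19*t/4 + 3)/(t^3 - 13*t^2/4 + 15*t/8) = 2*(t - 4)/(t*(2*t - 5))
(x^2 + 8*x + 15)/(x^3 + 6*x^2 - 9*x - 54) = (x + 5)/(x^2 + 3*x - 18)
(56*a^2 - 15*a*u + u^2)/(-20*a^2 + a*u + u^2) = (56*a^2 - 15*a*u + u^2)/(-20*a^2 + a*u + u^2)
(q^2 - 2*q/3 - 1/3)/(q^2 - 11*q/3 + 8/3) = (3*q + 1)/(3*q - 8)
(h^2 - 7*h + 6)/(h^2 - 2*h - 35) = (-h^2 + 7*h - 6)/(-h^2 + 2*h + 35)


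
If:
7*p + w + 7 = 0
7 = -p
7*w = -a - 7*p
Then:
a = -245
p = -7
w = 42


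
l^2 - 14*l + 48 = (l - 8)*(l - 6)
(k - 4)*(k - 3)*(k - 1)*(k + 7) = k^4 - k^3 - 37*k^2 + 121*k - 84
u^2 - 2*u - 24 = (u - 6)*(u + 4)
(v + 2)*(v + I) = v^2 + 2*v + I*v + 2*I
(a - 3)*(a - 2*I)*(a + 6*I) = a^3 - 3*a^2 + 4*I*a^2 + 12*a - 12*I*a - 36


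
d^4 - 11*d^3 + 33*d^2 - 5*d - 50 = (d - 5)^2*(d - 2)*(d + 1)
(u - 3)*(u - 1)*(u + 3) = u^3 - u^2 - 9*u + 9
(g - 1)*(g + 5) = g^2 + 4*g - 5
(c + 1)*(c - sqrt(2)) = c^2 - sqrt(2)*c + c - sqrt(2)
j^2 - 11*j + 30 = (j - 6)*(j - 5)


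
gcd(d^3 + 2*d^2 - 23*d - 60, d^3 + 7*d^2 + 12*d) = d^2 + 7*d + 12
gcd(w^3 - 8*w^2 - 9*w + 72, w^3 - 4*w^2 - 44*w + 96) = w - 8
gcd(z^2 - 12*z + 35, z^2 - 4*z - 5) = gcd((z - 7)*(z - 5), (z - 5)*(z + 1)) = z - 5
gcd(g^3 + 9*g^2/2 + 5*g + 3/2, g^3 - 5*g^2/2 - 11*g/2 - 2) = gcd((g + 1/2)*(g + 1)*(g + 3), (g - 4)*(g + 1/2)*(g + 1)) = g^2 + 3*g/2 + 1/2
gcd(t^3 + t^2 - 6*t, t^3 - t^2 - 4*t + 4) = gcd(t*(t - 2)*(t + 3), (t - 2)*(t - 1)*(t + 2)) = t - 2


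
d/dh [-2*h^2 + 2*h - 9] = 2 - 4*h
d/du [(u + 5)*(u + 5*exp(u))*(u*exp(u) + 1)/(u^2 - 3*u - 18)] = (-(u + 5)*(u + 5*exp(u))*(2*u - 3)*(u*exp(u) + 1) + (-u^2 + 3*u + 18)*(-(u + 1)*(u + 5)*(u + 5*exp(u))*exp(u) - (u + 5)*(u*exp(u) + 1)*(5*exp(u) + 1) - (u + 5*exp(u))*(u*exp(u) + 1)))/(-u^2 + 3*u + 18)^2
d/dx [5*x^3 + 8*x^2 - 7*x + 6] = 15*x^2 + 16*x - 7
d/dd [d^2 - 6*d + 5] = 2*d - 6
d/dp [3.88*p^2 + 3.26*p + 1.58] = 7.76*p + 3.26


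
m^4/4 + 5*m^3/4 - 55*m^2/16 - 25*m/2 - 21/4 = (m/4 + 1/2)*(m - 7/2)*(m + 1/2)*(m + 6)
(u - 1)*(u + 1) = u^2 - 1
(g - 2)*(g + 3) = g^2 + g - 6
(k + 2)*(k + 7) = k^2 + 9*k + 14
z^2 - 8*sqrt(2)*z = z*(z - 8*sqrt(2))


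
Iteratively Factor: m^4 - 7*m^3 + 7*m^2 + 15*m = (m - 5)*(m^3 - 2*m^2 - 3*m) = (m - 5)*(m + 1)*(m^2 - 3*m) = (m - 5)*(m - 3)*(m + 1)*(m)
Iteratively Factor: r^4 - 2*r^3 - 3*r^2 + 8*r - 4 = (r - 1)*(r^3 - r^2 - 4*r + 4) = (r - 1)*(r + 2)*(r^2 - 3*r + 2) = (r - 1)^2*(r + 2)*(r - 2)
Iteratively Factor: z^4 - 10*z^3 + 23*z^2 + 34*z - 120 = (z + 2)*(z^3 - 12*z^2 + 47*z - 60) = (z - 5)*(z + 2)*(z^2 - 7*z + 12) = (z - 5)*(z - 4)*(z + 2)*(z - 3)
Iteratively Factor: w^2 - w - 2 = (w - 2)*(w + 1)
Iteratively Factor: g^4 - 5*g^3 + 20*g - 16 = (g - 1)*(g^3 - 4*g^2 - 4*g + 16) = (g - 1)*(g + 2)*(g^2 - 6*g + 8) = (g - 4)*(g - 1)*(g + 2)*(g - 2)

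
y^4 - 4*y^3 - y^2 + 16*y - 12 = (y - 3)*(y - 2)*(y - 1)*(y + 2)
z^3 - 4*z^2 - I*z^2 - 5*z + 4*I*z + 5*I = (z - 5)*(z + 1)*(z - I)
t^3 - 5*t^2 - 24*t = t*(t - 8)*(t + 3)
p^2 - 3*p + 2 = (p - 2)*(p - 1)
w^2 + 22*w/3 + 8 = (w + 4/3)*(w + 6)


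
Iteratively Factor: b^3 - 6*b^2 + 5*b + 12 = (b - 3)*(b^2 - 3*b - 4) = (b - 3)*(b + 1)*(b - 4)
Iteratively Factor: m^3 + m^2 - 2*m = (m + 2)*(m^2 - m) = m*(m + 2)*(m - 1)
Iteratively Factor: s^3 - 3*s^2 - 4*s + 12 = (s + 2)*(s^2 - 5*s + 6) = (s - 3)*(s + 2)*(s - 2)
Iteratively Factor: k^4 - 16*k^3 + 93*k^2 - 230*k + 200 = (k - 5)*(k^3 - 11*k^2 + 38*k - 40) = (k - 5)*(k - 2)*(k^2 - 9*k + 20) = (k - 5)*(k - 4)*(k - 2)*(k - 5)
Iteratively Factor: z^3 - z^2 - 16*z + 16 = (z - 4)*(z^2 + 3*z - 4) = (z - 4)*(z + 4)*(z - 1)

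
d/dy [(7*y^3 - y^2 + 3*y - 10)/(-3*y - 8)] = (-42*y^3 - 165*y^2 + 16*y - 54)/(9*y^2 + 48*y + 64)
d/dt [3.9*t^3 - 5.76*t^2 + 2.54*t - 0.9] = 11.7*t^2 - 11.52*t + 2.54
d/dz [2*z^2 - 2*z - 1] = 4*z - 2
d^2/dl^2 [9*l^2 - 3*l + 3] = 18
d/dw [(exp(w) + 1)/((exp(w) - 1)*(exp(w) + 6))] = (-exp(2*w) - 2*exp(w) - 11)*exp(w)/(exp(4*w) + 10*exp(3*w) + 13*exp(2*w) - 60*exp(w) + 36)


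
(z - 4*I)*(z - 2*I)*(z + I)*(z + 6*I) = z^4 + I*z^3 + 28*z^2 - 20*I*z + 48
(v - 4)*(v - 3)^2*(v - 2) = v^4 - 12*v^3 + 53*v^2 - 102*v + 72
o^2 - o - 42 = (o - 7)*(o + 6)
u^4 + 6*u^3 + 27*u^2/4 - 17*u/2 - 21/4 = (u - 1)*(u + 1/2)*(u + 3)*(u + 7/2)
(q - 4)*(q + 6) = q^2 + 2*q - 24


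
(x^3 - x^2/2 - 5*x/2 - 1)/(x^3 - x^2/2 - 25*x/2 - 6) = (x^2 - x - 2)/(x^2 - x - 12)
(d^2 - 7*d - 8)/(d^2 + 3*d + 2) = (d - 8)/(d + 2)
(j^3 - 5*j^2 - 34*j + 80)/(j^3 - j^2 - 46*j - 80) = (j - 2)/(j + 2)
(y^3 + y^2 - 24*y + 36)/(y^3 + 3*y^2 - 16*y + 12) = (y - 3)/(y - 1)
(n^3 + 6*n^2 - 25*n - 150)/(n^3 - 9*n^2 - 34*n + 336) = (n^2 - 25)/(n^2 - 15*n + 56)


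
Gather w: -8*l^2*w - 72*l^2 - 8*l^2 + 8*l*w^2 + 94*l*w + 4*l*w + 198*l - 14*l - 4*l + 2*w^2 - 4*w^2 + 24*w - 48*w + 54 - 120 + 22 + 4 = -80*l^2 + 180*l + w^2*(8*l - 2) + w*(-8*l^2 + 98*l - 24) - 40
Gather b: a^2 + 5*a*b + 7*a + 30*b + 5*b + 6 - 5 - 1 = a^2 + 7*a + b*(5*a + 35)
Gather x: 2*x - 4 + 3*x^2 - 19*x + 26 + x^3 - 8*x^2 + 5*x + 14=x^3 - 5*x^2 - 12*x + 36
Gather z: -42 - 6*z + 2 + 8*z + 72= 2*z + 32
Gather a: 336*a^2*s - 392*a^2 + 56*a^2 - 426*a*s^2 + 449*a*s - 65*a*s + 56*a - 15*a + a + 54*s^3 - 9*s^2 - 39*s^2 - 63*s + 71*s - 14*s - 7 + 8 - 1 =a^2*(336*s - 336) + a*(-426*s^2 + 384*s + 42) + 54*s^3 - 48*s^2 - 6*s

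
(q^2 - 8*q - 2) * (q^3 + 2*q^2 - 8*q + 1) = q^5 - 6*q^4 - 26*q^3 + 61*q^2 + 8*q - 2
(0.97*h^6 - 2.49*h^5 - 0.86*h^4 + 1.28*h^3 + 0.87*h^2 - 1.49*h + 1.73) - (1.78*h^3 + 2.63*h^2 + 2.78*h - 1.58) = 0.97*h^6 - 2.49*h^5 - 0.86*h^4 - 0.5*h^3 - 1.76*h^2 - 4.27*h + 3.31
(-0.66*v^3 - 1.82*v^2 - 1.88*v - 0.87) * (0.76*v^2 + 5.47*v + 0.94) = -0.5016*v^5 - 4.9934*v^4 - 12.0046*v^3 - 12.6556*v^2 - 6.5261*v - 0.8178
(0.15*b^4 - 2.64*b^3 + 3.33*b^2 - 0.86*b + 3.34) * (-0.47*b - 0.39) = -0.0705*b^5 + 1.1823*b^4 - 0.5355*b^3 - 0.8945*b^2 - 1.2344*b - 1.3026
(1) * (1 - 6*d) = 1 - 6*d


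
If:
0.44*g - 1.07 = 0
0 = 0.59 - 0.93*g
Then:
No Solution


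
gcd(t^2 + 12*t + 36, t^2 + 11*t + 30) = t + 6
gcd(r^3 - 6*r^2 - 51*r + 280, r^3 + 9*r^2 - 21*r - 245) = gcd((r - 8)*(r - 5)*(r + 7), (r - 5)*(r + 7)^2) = r^2 + 2*r - 35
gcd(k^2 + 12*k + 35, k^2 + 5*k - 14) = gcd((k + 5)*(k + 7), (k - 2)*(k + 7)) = k + 7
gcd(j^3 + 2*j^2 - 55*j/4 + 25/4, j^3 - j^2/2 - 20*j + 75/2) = j^2 + 5*j/2 - 25/2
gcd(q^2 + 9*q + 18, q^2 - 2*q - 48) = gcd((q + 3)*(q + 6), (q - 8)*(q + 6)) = q + 6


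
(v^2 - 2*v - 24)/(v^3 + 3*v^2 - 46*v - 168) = (v - 6)/(v^2 - v - 42)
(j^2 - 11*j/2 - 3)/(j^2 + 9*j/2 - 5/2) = (2*j^2 - 11*j - 6)/(2*j^2 + 9*j - 5)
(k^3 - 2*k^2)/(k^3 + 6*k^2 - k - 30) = k^2/(k^2 + 8*k + 15)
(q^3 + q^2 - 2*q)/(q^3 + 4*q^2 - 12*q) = (q^2 + q - 2)/(q^2 + 4*q - 12)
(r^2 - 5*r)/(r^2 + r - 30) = r/(r + 6)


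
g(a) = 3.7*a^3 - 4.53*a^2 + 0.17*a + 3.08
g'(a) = 11.1*a^2 - 9.06*a + 0.17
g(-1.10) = -7.51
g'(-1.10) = 23.57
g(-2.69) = -102.18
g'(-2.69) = 104.86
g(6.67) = 900.62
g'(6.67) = 433.57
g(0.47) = 2.54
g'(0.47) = -1.64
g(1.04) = 2.52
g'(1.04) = 2.75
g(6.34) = 764.98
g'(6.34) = 388.90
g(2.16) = 19.60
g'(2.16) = 32.39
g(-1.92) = -40.13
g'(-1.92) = 58.48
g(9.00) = 2334.98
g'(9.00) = 817.73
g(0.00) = 3.08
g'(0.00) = 0.17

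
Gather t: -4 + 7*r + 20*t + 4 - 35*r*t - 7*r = t*(20 - 35*r)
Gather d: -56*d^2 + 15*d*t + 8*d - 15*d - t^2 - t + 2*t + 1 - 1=-56*d^2 + d*(15*t - 7) - t^2 + t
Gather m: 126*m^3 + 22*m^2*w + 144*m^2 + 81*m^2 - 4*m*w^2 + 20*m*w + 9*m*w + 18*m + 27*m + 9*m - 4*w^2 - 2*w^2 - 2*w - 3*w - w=126*m^3 + m^2*(22*w + 225) + m*(-4*w^2 + 29*w + 54) - 6*w^2 - 6*w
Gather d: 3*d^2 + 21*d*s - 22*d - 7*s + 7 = 3*d^2 + d*(21*s - 22) - 7*s + 7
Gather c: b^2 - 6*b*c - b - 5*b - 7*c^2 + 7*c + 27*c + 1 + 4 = b^2 - 6*b - 7*c^2 + c*(34 - 6*b) + 5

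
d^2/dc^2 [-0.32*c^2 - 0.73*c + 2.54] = -0.640000000000000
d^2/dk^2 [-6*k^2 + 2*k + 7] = -12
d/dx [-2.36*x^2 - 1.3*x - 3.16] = -4.72*x - 1.3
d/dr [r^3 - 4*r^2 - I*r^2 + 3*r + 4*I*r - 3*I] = 3*r^2 - 8*r - 2*I*r + 3 + 4*I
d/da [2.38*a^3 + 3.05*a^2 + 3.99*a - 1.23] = 7.14*a^2 + 6.1*a + 3.99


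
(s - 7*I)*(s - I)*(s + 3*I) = s^3 - 5*I*s^2 + 17*s - 21*I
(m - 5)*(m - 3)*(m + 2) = m^3 - 6*m^2 - m + 30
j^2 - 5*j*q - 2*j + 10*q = (j - 2)*(j - 5*q)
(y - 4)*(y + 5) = y^2 + y - 20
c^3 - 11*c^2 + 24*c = c*(c - 8)*(c - 3)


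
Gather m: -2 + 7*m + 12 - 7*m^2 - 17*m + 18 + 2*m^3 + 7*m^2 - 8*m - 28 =2*m^3 - 18*m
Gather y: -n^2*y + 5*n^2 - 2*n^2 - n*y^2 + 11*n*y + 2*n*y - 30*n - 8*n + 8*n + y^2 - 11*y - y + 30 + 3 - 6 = 3*n^2 - 30*n + y^2*(1 - n) + y*(-n^2 + 13*n - 12) + 27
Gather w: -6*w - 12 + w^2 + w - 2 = w^2 - 5*w - 14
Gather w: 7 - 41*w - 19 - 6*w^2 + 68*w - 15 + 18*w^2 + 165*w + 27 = 12*w^2 + 192*w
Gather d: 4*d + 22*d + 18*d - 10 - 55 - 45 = 44*d - 110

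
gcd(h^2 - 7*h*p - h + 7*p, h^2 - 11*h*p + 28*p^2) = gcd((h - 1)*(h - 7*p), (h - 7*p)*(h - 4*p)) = -h + 7*p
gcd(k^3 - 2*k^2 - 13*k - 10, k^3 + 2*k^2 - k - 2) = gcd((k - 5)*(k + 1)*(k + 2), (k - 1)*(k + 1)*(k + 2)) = k^2 + 3*k + 2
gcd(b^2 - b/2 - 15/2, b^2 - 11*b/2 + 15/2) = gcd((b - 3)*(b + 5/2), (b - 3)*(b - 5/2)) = b - 3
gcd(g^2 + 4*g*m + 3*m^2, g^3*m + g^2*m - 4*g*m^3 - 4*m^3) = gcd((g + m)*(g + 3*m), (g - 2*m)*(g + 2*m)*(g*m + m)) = 1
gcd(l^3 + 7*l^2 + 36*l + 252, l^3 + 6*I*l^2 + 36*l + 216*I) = l^2 + 36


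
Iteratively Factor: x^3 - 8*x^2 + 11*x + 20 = (x + 1)*(x^2 - 9*x + 20) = (x - 4)*(x + 1)*(x - 5)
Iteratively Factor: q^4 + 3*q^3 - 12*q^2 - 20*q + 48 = (q - 2)*(q^3 + 5*q^2 - 2*q - 24) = (q - 2)*(q + 3)*(q^2 + 2*q - 8) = (q - 2)^2*(q + 3)*(q + 4)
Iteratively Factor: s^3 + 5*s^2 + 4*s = (s + 4)*(s^2 + s) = (s + 1)*(s + 4)*(s)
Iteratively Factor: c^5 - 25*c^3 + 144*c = (c + 3)*(c^4 - 3*c^3 - 16*c^2 + 48*c) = (c - 3)*(c + 3)*(c^3 - 16*c) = (c - 3)*(c + 3)*(c + 4)*(c^2 - 4*c) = c*(c - 3)*(c + 3)*(c + 4)*(c - 4)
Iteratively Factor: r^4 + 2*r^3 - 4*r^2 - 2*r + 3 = (r + 1)*(r^3 + r^2 - 5*r + 3) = (r - 1)*(r + 1)*(r^2 + 2*r - 3) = (r - 1)*(r + 1)*(r + 3)*(r - 1)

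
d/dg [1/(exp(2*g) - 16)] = -2*exp(2*g)/(exp(2*g) - 16)^2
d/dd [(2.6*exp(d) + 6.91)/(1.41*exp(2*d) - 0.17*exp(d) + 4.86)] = (-3.666*exp(2*d) - 19.4862*exp(d) + 13.8107)*exp(d)/(1.9881*exp(4*d) - 0.4794*exp(3*d) + 13.7341*exp(2*d) - 1.6524*exp(d) + 23.6196)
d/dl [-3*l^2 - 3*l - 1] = -6*l - 3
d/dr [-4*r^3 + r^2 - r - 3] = -12*r^2 + 2*r - 1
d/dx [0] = 0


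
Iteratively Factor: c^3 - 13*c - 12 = (c - 4)*(c^2 + 4*c + 3) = (c - 4)*(c + 1)*(c + 3)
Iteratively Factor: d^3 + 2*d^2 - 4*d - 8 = (d + 2)*(d^2 - 4) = (d + 2)^2*(d - 2)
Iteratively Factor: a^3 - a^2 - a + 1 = (a - 1)*(a^2 - 1) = (a - 1)^2*(a + 1)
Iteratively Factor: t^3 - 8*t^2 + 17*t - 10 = (t - 5)*(t^2 - 3*t + 2) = (t - 5)*(t - 2)*(t - 1)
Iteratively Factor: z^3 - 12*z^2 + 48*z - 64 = (z - 4)*(z^2 - 8*z + 16) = (z - 4)^2*(z - 4)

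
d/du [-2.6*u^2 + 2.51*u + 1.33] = 2.51 - 5.2*u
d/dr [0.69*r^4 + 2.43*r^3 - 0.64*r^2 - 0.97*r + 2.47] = 2.76*r^3 + 7.29*r^2 - 1.28*r - 0.97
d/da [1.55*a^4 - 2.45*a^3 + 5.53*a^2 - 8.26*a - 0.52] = 6.2*a^3 - 7.35*a^2 + 11.06*a - 8.26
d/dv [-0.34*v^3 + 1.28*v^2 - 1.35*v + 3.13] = -1.02*v^2 + 2.56*v - 1.35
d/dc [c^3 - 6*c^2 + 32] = 3*c*(c - 4)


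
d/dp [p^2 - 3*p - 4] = 2*p - 3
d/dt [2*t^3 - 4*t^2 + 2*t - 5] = 6*t^2 - 8*t + 2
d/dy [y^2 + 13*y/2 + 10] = 2*y + 13/2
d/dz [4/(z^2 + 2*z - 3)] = 8*(-z - 1)/(z^2 + 2*z - 3)^2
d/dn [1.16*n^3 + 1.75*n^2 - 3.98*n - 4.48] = 3.48*n^2 + 3.5*n - 3.98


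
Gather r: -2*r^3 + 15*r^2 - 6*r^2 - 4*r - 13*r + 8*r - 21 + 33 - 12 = -2*r^3 + 9*r^2 - 9*r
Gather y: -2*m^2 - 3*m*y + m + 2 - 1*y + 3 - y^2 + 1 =-2*m^2 + m - y^2 + y*(-3*m - 1) + 6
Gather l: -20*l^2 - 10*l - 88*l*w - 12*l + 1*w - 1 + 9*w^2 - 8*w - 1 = -20*l^2 + l*(-88*w - 22) + 9*w^2 - 7*w - 2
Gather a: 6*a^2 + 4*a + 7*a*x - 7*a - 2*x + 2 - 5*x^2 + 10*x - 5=6*a^2 + a*(7*x - 3) - 5*x^2 + 8*x - 3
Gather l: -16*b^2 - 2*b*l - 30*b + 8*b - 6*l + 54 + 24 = -16*b^2 - 22*b + l*(-2*b - 6) + 78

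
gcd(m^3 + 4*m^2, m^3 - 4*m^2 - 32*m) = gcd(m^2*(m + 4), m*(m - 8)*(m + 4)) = m^2 + 4*m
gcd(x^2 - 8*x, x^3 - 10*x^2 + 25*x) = x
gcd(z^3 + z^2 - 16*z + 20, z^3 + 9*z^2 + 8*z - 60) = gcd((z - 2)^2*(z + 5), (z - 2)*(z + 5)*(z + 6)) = z^2 + 3*z - 10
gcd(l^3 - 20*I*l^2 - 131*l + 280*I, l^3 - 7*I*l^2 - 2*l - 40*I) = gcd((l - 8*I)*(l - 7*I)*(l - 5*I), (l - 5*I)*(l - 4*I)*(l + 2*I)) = l - 5*I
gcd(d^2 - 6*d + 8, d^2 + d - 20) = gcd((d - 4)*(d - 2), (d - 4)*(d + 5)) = d - 4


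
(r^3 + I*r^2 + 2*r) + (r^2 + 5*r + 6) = r^3 + r^2 + I*r^2 + 7*r + 6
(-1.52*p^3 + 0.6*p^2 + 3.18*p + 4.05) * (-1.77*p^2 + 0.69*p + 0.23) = 2.6904*p^5 - 2.1108*p^4 - 5.5642*p^3 - 4.8363*p^2 + 3.5259*p + 0.9315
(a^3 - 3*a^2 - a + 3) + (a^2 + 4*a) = a^3 - 2*a^2 + 3*a + 3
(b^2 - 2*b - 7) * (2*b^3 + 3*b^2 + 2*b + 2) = 2*b^5 - b^4 - 18*b^3 - 23*b^2 - 18*b - 14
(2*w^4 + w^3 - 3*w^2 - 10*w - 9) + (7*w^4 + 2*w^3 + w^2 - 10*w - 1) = 9*w^4 + 3*w^3 - 2*w^2 - 20*w - 10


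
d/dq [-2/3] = 0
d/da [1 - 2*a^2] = -4*a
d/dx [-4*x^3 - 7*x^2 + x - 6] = -12*x^2 - 14*x + 1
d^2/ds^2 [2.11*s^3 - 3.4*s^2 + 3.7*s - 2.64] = 12.66*s - 6.8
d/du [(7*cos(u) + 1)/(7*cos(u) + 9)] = -56*sin(u)/(7*cos(u) + 9)^2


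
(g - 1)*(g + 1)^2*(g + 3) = g^4 + 4*g^3 + 2*g^2 - 4*g - 3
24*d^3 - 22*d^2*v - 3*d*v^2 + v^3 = (-6*d + v)*(-d + v)*(4*d + v)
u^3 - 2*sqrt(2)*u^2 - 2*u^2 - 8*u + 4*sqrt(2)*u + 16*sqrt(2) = (u - 4)*(u + 2)*(u - 2*sqrt(2))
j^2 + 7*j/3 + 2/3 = (j + 1/3)*(j + 2)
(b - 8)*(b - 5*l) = b^2 - 5*b*l - 8*b + 40*l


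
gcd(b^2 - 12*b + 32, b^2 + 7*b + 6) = 1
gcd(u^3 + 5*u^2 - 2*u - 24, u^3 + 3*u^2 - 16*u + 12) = u - 2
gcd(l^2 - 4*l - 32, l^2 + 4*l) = l + 4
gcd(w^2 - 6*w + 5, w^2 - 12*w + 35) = w - 5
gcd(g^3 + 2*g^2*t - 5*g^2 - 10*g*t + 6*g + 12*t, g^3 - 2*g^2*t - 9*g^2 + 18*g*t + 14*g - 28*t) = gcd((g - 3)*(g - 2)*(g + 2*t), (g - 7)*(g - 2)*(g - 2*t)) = g - 2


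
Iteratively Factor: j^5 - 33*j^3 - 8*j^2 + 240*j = (j + 4)*(j^4 - 4*j^3 - 17*j^2 + 60*j) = (j - 5)*(j + 4)*(j^3 + j^2 - 12*j) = (j - 5)*(j + 4)^2*(j^2 - 3*j) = (j - 5)*(j - 3)*(j + 4)^2*(j)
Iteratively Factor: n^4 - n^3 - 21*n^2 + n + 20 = (n + 4)*(n^3 - 5*n^2 - n + 5) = (n - 1)*(n + 4)*(n^2 - 4*n - 5) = (n - 1)*(n + 1)*(n + 4)*(n - 5)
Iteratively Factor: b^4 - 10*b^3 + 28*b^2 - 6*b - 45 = (b - 3)*(b^3 - 7*b^2 + 7*b + 15) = (b - 5)*(b - 3)*(b^2 - 2*b - 3) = (b - 5)*(b - 3)*(b + 1)*(b - 3)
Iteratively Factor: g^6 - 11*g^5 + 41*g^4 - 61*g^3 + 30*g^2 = (g - 2)*(g^5 - 9*g^4 + 23*g^3 - 15*g^2) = (g - 5)*(g - 2)*(g^4 - 4*g^3 + 3*g^2) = g*(g - 5)*(g - 2)*(g^3 - 4*g^2 + 3*g) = g^2*(g - 5)*(g - 2)*(g^2 - 4*g + 3) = g^2*(g - 5)*(g - 2)*(g - 1)*(g - 3)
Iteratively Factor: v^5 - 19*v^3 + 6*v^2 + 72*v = (v - 3)*(v^4 + 3*v^3 - 10*v^2 - 24*v) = (v - 3)*(v + 2)*(v^3 + v^2 - 12*v) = v*(v - 3)*(v + 2)*(v^2 + v - 12) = v*(v - 3)^2*(v + 2)*(v + 4)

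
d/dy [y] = 1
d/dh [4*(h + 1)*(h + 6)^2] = 4*(h + 6)*(3*h + 8)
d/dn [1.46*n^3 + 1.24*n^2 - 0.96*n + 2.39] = 4.38*n^2 + 2.48*n - 0.96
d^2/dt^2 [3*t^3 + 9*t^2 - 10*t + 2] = 18*t + 18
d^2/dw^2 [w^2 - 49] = 2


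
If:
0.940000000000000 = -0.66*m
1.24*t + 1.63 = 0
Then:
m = -1.42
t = -1.31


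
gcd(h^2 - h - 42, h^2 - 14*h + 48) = 1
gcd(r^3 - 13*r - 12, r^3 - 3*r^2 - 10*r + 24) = r^2 - r - 12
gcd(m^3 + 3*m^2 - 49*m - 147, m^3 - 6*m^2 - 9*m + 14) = m - 7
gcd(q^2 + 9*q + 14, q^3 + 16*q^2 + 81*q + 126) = q + 7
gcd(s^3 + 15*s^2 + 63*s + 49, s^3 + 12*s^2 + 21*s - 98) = s^2 + 14*s + 49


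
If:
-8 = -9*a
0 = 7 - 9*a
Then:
No Solution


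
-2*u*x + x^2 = x*(-2*u + x)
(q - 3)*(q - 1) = q^2 - 4*q + 3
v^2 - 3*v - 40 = (v - 8)*(v + 5)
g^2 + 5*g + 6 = (g + 2)*(g + 3)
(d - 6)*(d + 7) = d^2 + d - 42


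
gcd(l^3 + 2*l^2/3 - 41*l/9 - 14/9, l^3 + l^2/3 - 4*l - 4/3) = l^2 - 5*l/3 - 2/3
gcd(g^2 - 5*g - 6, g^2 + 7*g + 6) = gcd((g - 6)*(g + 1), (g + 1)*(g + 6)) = g + 1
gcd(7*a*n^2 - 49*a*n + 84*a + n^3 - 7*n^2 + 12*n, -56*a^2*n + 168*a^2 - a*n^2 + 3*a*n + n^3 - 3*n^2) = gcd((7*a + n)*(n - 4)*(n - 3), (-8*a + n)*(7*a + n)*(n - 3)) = 7*a*n - 21*a + n^2 - 3*n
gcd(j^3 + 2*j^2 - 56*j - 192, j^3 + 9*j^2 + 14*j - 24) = j^2 + 10*j + 24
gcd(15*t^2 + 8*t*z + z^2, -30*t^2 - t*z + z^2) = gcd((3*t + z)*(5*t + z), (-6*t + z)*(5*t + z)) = 5*t + z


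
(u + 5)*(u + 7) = u^2 + 12*u + 35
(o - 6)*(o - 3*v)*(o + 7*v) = o^3 + 4*o^2*v - 6*o^2 - 21*o*v^2 - 24*o*v + 126*v^2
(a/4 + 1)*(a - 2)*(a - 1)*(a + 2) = a^4/4 + 3*a^3/4 - 2*a^2 - 3*a + 4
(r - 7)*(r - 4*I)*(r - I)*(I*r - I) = I*r^4 + 5*r^3 - 8*I*r^3 - 40*r^2 + 3*I*r^2 + 35*r + 32*I*r - 28*I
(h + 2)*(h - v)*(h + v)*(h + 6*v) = h^4 + 6*h^3*v + 2*h^3 - h^2*v^2 + 12*h^2*v - 6*h*v^3 - 2*h*v^2 - 12*v^3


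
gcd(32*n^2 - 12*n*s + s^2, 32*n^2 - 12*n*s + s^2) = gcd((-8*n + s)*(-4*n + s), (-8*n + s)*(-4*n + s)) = 32*n^2 - 12*n*s + s^2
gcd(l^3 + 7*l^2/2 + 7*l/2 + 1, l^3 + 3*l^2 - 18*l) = 1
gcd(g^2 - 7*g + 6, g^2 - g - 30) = g - 6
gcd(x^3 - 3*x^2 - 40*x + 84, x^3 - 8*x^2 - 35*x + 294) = x^2 - x - 42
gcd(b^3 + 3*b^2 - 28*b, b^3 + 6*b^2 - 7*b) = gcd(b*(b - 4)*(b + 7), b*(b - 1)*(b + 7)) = b^2 + 7*b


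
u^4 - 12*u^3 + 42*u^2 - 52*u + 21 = (u - 7)*(u - 3)*(u - 1)^2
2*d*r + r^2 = r*(2*d + r)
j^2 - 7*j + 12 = (j - 4)*(j - 3)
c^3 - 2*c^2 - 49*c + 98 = (c - 7)*(c - 2)*(c + 7)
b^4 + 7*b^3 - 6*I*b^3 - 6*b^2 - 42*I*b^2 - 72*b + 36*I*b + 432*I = (b - 3)*(b + 4)*(b + 6)*(b - 6*I)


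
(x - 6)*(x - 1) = x^2 - 7*x + 6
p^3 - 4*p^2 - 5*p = p*(p - 5)*(p + 1)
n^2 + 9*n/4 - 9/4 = (n - 3/4)*(n + 3)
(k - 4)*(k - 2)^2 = k^3 - 8*k^2 + 20*k - 16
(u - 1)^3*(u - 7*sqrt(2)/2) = u^4 - 7*sqrt(2)*u^3/2 - 3*u^3 + 3*u^2 + 21*sqrt(2)*u^2/2 - 21*sqrt(2)*u/2 - u + 7*sqrt(2)/2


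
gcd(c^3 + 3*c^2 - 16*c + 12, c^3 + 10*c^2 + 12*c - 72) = c^2 + 4*c - 12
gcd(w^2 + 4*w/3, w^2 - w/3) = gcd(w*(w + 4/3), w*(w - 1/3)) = w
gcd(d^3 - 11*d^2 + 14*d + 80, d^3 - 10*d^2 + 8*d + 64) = d^2 - 6*d - 16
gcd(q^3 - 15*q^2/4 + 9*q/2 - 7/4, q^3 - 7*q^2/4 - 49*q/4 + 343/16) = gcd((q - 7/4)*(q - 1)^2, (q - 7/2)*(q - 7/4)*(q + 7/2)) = q - 7/4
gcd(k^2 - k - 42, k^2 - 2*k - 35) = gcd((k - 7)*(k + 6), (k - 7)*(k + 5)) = k - 7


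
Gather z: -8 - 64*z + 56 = 48 - 64*z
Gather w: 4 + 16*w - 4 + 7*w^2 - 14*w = 7*w^2 + 2*w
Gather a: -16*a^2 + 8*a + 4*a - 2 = -16*a^2 + 12*a - 2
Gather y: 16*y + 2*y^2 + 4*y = 2*y^2 + 20*y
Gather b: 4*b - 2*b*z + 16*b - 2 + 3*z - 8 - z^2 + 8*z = b*(20 - 2*z) - z^2 + 11*z - 10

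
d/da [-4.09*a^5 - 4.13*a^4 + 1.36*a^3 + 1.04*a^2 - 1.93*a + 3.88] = -20.45*a^4 - 16.52*a^3 + 4.08*a^2 + 2.08*a - 1.93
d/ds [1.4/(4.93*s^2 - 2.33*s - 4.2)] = (3.262 - 13.804*s)/(-4.93*s^2 + 2.33*s + 4.2)^2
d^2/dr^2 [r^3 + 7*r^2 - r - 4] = 6*r + 14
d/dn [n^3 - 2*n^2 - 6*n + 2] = 3*n^2 - 4*n - 6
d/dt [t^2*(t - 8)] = t*(3*t - 16)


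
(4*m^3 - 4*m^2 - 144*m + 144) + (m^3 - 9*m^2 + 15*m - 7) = 5*m^3 - 13*m^2 - 129*m + 137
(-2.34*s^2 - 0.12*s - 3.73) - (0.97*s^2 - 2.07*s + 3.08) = -3.31*s^2 + 1.95*s - 6.81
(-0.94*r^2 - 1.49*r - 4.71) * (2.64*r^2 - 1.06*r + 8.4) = -2.4816*r^4 - 2.9372*r^3 - 18.751*r^2 - 7.5234*r - 39.564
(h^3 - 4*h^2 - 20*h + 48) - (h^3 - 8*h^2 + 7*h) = 4*h^2 - 27*h + 48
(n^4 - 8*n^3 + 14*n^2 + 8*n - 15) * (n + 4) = n^5 - 4*n^4 - 18*n^3 + 64*n^2 + 17*n - 60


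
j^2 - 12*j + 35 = (j - 7)*(j - 5)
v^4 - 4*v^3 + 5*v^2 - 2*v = v*(v - 2)*(v - 1)^2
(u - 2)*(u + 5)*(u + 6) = u^3 + 9*u^2 + 8*u - 60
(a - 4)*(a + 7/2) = a^2 - a/2 - 14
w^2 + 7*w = w*(w + 7)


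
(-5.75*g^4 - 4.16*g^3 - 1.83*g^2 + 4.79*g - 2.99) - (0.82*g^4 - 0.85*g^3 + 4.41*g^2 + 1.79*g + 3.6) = -6.57*g^4 - 3.31*g^3 - 6.24*g^2 + 3.0*g - 6.59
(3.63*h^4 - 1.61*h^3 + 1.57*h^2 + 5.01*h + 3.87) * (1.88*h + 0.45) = 6.8244*h^5 - 1.3933*h^4 + 2.2271*h^3 + 10.1253*h^2 + 9.5301*h + 1.7415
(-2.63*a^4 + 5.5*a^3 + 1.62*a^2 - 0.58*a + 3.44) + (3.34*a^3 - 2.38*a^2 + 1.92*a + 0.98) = -2.63*a^4 + 8.84*a^3 - 0.76*a^2 + 1.34*a + 4.42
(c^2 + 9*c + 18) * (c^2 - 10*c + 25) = c^4 - c^3 - 47*c^2 + 45*c + 450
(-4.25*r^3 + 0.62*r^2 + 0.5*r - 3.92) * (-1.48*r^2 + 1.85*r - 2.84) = 6.29*r^5 - 8.7801*r^4 + 12.477*r^3 + 4.9658*r^2 - 8.672*r + 11.1328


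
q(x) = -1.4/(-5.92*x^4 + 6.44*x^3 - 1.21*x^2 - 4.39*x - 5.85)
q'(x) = -1.4*(23.68*x^3 - 19.32*x^2 + 2.42*x + 4.39)/(-5.92*x^4 + 6.44*x^3 - 1.21*x^2 - 4.39*x - 5.85)^2 = (-33.152*x^3 + 27.048*x^2 - 3.388*x - 6.146)/(5.92*x^4 - 6.44*x^3 + 1.21*x^2 + 4.39*x + 5.85)^2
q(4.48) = 0.00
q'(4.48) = -0.00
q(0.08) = 0.23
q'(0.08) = -0.16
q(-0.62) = 0.23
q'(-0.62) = 0.40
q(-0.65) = 0.22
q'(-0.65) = 0.41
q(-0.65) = 0.22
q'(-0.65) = 0.41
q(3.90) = 0.00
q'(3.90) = -0.00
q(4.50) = 0.00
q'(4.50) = -0.00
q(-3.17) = 0.00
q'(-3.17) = 0.00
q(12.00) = 0.00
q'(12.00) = -0.00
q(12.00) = 0.00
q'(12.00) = -0.00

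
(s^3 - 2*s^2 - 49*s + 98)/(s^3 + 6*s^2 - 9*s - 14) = (s - 7)/(s + 1)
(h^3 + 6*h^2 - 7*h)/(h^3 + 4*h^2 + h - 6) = h*(h + 7)/(h^2 + 5*h + 6)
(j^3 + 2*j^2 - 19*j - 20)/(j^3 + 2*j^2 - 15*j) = (j^2 - 3*j - 4)/(j*(j - 3))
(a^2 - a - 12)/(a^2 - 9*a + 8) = (a^2 - a - 12)/(a^2 - 9*a + 8)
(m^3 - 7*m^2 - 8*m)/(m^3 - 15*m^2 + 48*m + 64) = m/(m - 8)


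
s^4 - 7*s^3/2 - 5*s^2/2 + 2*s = s*(s - 4)*(s - 1/2)*(s + 1)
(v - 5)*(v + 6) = v^2 + v - 30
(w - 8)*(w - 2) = w^2 - 10*w + 16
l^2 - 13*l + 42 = (l - 7)*(l - 6)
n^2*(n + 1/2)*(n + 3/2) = n^4 + 2*n^3 + 3*n^2/4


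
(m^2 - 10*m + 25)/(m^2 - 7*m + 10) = (m - 5)/(m - 2)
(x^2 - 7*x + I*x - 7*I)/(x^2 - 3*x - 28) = (x + I)/(x + 4)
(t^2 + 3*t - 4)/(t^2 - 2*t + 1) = (t + 4)/(t - 1)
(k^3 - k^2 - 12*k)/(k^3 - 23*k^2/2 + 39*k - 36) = 2*k*(k + 3)/(2*k^2 - 15*k + 18)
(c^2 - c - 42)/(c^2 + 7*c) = (c^2 - c - 42)/(c*(c + 7))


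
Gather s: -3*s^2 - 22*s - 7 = -3*s^2 - 22*s - 7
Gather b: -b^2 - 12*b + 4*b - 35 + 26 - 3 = -b^2 - 8*b - 12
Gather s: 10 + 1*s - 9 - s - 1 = 0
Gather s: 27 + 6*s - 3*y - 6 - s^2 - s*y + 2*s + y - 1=-s^2 + s*(8 - y) - 2*y + 20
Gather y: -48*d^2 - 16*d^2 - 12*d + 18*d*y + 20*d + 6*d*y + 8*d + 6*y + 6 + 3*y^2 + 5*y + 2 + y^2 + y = -64*d^2 + 16*d + 4*y^2 + y*(24*d + 12) + 8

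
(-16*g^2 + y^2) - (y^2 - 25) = 25 - 16*g^2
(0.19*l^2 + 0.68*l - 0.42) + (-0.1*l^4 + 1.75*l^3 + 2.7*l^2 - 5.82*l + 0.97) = -0.1*l^4 + 1.75*l^3 + 2.89*l^2 - 5.14*l + 0.55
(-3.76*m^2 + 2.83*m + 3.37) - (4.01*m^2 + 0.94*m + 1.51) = -7.77*m^2 + 1.89*m + 1.86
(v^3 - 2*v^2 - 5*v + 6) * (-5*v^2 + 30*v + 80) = -5*v^5 + 40*v^4 + 45*v^3 - 340*v^2 - 220*v + 480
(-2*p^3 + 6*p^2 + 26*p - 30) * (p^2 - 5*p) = -2*p^5 + 16*p^4 - 4*p^3 - 160*p^2 + 150*p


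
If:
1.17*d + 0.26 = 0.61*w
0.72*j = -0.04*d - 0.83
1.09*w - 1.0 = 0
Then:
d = 0.26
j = -1.17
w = 0.92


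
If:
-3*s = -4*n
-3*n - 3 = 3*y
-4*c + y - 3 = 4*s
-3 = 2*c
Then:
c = -3/2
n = 6/19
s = 8/19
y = -25/19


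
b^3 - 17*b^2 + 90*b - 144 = (b - 8)*(b - 6)*(b - 3)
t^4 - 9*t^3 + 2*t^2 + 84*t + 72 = (t - 6)^2*(t + 1)*(t + 2)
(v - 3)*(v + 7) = v^2 + 4*v - 21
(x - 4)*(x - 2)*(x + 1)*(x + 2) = x^4 - 3*x^3 - 8*x^2 + 12*x + 16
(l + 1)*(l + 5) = l^2 + 6*l + 5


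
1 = 1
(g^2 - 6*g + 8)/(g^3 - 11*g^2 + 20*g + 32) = (g - 2)/(g^2 - 7*g - 8)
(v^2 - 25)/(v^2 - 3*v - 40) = (v - 5)/(v - 8)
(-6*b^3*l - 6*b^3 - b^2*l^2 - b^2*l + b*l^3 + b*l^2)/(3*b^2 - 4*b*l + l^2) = b*(-2*b*l - 2*b - l^2 - l)/(b - l)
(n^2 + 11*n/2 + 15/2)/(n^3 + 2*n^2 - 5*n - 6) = (n + 5/2)/(n^2 - n - 2)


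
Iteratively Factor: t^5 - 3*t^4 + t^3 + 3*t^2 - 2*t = (t)*(t^4 - 3*t^3 + t^2 + 3*t - 2) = t*(t - 2)*(t^3 - t^2 - t + 1) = t*(t - 2)*(t + 1)*(t^2 - 2*t + 1) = t*(t - 2)*(t - 1)*(t + 1)*(t - 1)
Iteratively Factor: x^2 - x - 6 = (x + 2)*(x - 3)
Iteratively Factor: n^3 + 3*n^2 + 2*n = (n + 1)*(n^2 + 2*n) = (n + 1)*(n + 2)*(n)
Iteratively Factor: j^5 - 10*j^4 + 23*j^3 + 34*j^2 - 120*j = (j - 3)*(j^4 - 7*j^3 + 2*j^2 + 40*j) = (j - 3)*(j + 2)*(j^3 - 9*j^2 + 20*j) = (j - 4)*(j - 3)*(j + 2)*(j^2 - 5*j) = j*(j - 4)*(j - 3)*(j + 2)*(j - 5)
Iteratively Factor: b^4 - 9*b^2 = (b - 3)*(b^3 + 3*b^2) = (b - 3)*(b + 3)*(b^2) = b*(b - 3)*(b + 3)*(b)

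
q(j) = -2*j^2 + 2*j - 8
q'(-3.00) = 14.00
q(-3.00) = -32.00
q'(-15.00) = 62.00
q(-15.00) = -488.00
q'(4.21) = -14.84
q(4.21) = -35.03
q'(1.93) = -5.72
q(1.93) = -11.59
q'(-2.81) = 13.24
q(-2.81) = -29.41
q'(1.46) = -3.84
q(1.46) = -9.34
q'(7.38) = -27.52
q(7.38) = -102.17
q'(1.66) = -4.64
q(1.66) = -10.19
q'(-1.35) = 7.40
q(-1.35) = -14.34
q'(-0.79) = 5.16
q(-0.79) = -10.83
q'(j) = 2 - 4*j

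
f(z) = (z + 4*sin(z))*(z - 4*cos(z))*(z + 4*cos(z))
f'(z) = (1 - 4*sin(z))*(z + 4*sin(z))*(z - 4*cos(z)) + (z + 4*sin(z))*(z + 4*cos(z))*(4*sin(z) + 1) + (z - 4*cos(z))*(z + 4*cos(z))*(4*cos(z) + 1)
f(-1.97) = -8.28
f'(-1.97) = -43.34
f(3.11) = -20.43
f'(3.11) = 35.78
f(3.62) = 0.88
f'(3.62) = 34.87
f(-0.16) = 12.41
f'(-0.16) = -72.78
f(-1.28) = -1.65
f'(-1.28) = 58.71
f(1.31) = 3.38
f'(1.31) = 56.14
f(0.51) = -29.37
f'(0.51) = -17.48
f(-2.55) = 21.62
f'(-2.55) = -35.95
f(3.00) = -23.82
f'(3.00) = 25.23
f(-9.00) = -721.09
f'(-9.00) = -115.36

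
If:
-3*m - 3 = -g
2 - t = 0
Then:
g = 3*m + 3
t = 2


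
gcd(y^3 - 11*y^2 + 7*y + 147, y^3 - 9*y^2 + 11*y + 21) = y - 7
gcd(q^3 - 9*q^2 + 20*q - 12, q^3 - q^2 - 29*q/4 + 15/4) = 1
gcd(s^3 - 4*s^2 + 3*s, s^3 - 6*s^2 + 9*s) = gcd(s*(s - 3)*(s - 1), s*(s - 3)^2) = s^2 - 3*s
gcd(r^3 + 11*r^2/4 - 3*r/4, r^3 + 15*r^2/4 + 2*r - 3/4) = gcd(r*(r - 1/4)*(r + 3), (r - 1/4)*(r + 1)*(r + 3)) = r^2 + 11*r/4 - 3/4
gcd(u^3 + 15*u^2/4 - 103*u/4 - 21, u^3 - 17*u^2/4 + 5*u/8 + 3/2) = u - 4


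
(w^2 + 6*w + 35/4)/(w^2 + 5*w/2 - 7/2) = (w + 5/2)/(w - 1)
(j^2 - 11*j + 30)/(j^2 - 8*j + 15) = (j - 6)/(j - 3)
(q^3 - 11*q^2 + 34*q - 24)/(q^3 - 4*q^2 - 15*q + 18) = (q - 4)/(q + 3)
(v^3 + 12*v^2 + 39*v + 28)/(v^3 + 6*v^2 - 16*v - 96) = (v^2 + 8*v + 7)/(v^2 + 2*v - 24)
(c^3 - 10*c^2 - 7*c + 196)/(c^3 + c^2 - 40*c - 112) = (c - 7)/(c + 4)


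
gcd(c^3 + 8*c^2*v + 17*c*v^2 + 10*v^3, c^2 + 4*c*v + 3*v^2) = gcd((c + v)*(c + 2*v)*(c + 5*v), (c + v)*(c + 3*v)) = c + v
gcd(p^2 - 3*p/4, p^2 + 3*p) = p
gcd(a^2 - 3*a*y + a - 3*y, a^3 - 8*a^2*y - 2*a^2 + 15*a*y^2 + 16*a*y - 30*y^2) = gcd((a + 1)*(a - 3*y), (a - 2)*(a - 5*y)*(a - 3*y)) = -a + 3*y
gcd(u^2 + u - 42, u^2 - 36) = u - 6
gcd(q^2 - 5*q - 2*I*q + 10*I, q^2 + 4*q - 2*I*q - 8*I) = q - 2*I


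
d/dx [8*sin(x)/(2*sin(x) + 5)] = 40*cos(x)/(2*sin(x) + 5)^2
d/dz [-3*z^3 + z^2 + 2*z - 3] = -9*z^2 + 2*z + 2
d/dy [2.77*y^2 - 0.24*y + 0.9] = 5.54*y - 0.24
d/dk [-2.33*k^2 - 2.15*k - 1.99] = -4.66*k - 2.15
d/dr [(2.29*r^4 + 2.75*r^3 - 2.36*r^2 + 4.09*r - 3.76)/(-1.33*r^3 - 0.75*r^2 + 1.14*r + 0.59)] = (-3.0457*r^6 - 3.435*r^5 + 2.6305*r^4 + 22.5538*r^3 - 9.7578*r^2 - 8.4248*r + 6.6995)/(1.7689*r^6 + 1.995*r^5 - 2.4699*r^4 - 3.2794*r^3 + 0.4146*r^2 + 1.3452*r + 0.3481)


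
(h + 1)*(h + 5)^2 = h^3 + 11*h^2 + 35*h + 25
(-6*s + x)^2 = 36*s^2 - 12*s*x + x^2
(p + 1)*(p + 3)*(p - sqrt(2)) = p^3 - sqrt(2)*p^2 + 4*p^2 - 4*sqrt(2)*p + 3*p - 3*sqrt(2)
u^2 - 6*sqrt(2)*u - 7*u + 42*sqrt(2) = (u - 7)*(u - 6*sqrt(2))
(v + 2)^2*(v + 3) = v^3 + 7*v^2 + 16*v + 12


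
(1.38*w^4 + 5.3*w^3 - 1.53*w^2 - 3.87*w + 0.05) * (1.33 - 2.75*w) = -3.795*w^5 - 12.7396*w^4 + 11.2565*w^3 + 8.6076*w^2 - 5.2846*w + 0.0665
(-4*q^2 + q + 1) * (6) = -24*q^2 + 6*q + 6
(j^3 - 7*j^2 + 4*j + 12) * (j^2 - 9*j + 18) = j^5 - 16*j^4 + 85*j^3 - 150*j^2 - 36*j + 216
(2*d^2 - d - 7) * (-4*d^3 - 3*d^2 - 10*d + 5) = -8*d^5 - 2*d^4 + 11*d^3 + 41*d^2 + 65*d - 35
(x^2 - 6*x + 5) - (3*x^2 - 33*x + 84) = -2*x^2 + 27*x - 79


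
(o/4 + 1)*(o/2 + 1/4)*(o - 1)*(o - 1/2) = o^4/8 + 3*o^3/8 - 17*o^2/32 - 3*o/32 + 1/8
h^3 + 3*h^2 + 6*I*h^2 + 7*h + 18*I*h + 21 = (h + 3)*(h - I)*(h + 7*I)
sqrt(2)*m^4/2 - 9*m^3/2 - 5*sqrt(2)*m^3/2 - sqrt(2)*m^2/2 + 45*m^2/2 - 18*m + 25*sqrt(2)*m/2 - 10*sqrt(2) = (m - 4)*(m - 1)*(m - 5*sqrt(2))*(sqrt(2)*m/2 + 1/2)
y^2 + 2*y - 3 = (y - 1)*(y + 3)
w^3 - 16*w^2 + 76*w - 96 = (w - 8)*(w - 6)*(w - 2)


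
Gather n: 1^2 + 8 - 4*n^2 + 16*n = -4*n^2 + 16*n + 9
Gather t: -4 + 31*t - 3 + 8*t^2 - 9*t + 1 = 8*t^2 + 22*t - 6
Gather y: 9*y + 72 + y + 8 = 10*y + 80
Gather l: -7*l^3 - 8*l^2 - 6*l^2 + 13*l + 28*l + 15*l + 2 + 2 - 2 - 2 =-7*l^3 - 14*l^2 + 56*l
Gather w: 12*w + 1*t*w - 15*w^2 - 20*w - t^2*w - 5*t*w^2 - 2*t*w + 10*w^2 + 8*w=w^2*(-5*t - 5) + w*(-t^2 - t)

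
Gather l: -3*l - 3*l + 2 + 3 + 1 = 6 - 6*l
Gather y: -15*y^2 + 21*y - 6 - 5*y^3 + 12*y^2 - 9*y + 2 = -5*y^3 - 3*y^2 + 12*y - 4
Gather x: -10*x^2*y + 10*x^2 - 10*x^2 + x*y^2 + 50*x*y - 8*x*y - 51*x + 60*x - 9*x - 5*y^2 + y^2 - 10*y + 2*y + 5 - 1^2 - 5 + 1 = -10*x^2*y + x*(y^2 + 42*y) - 4*y^2 - 8*y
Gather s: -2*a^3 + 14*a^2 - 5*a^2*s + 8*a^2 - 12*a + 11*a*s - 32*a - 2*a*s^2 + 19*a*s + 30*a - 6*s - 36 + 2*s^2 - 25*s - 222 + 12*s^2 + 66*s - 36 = -2*a^3 + 22*a^2 - 14*a + s^2*(14 - 2*a) + s*(-5*a^2 + 30*a + 35) - 294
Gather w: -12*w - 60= -12*w - 60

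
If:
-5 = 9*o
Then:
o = -5/9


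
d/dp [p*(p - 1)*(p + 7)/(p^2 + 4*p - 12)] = (p^4 + 8*p^3 - 5*p^2 - 144*p + 84)/(p^4 + 8*p^3 - 8*p^2 - 96*p + 144)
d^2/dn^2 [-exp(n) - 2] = -exp(n)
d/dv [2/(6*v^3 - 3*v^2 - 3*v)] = 2*(-6*v^2 + 2*v + 1)/(3*v^2*(-2*v^2 + v + 1)^2)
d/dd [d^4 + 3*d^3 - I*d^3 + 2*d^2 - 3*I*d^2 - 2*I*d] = 4*d^3 + d^2*(9 - 3*I) + d*(4 - 6*I) - 2*I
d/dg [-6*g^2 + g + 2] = 1 - 12*g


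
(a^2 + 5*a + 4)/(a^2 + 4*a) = (a + 1)/a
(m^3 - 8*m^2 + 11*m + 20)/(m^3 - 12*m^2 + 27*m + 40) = (m - 4)/(m - 8)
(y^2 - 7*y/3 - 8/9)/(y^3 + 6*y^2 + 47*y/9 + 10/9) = (3*y - 8)/(3*y^2 + 17*y + 10)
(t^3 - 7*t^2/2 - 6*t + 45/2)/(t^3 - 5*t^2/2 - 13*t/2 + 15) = (t - 3)/(t - 2)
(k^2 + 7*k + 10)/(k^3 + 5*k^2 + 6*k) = (k + 5)/(k*(k + 3))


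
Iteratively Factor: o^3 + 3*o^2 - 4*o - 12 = (o + 2)*(o^2 + o - 6) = (o - 2)*(o + 2)*(o + 3)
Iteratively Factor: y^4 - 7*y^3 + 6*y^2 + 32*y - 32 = (y - 4)*(y^3 - 3*y^2 - 6*y + 8) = (y - 4)*(y - 1)*(y^2 - 2*y - 8) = (y - 4)*(y - 1)*(y + 2)*(y - 4)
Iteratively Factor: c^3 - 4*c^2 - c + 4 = (c - 1)*(c^2 - 3*c - 4) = (c - 4)*(c - 1)*(c + 1)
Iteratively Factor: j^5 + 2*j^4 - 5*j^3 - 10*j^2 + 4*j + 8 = (j + 2)*(j^4 - 5*j^2 + 4) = (j - 2)*(j + 2)*(j^3 + 2*j^2 - j - 2) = (j - 2)*(j + 1)*(j + 2)*(j^2 + j - 2) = (j - 2)*(j - 1)*(j + 1)*(j + 2)*(j + 2)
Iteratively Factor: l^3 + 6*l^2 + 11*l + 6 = (l + 2)*(l^2 + 4*l + 3) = (l + 2)*(l + 3)*(l + 1)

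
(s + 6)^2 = s^2 + 12*s + 36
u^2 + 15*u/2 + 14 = (u + 7/2)*(u + 4)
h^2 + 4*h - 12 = (h - 2)*(h + 6)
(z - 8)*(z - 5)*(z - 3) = z^3 - 16*z^2 + 79*z - 120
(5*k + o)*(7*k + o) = 35*k^2 + 12*k*o + o^2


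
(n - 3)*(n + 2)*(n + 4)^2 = n^4 + 7*n^3 + 2*n^2 - 64*n - 96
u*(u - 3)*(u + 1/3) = u^3 - 8*u^2/3 - u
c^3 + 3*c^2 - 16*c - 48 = (c - 4)*(c + 3)*(c + 4)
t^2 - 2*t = t*(t - 2)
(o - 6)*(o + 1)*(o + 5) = o^3 - 31*o - 30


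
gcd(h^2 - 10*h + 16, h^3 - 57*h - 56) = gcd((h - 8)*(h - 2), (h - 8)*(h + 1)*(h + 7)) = h - 8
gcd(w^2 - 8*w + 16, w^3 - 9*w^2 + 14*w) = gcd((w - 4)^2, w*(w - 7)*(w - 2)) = 1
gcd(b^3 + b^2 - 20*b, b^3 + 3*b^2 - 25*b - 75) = b + 5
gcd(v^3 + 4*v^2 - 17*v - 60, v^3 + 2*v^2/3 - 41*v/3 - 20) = v^2 - v - 12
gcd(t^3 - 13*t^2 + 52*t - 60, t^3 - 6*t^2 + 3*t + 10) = t^2 - 7*t + 10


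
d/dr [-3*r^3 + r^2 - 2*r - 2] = -9*r^2 + 2*r - 2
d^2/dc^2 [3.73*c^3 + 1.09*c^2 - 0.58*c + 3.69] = 22.38*c + 2.18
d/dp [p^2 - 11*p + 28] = 2*p - 11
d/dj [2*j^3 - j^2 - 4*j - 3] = 6*j^2 - 2*j - 4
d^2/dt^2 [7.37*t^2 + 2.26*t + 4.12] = 14.7400000000000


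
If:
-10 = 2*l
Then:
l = -5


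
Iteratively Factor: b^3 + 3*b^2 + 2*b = (b)*(b^2 + 3*b + 2) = b*(b + 1)*(b + 2)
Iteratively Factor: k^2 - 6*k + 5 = (k - 5)*(k - 1)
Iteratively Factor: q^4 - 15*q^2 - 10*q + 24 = (q - 4)*(q^3 + 4*q^2 + q - 6) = (q - 4)*(q + 2)*(q^2 + 2*q - 3) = (q - 4)*(q + 2)*(q + 3)*(q - 1)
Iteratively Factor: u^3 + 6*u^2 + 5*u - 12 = (u - 1)*(u^2 + 7*u + 12) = (u - 1)*(u + 4)*(u + 3)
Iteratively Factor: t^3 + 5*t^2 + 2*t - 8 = (t + 2)*(t^2 + 3*t - 4) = (t + 2)*(t + 4)*(t - 1)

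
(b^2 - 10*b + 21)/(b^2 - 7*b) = (b - 3)/b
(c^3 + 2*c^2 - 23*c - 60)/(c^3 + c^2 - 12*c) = (c^2 - 2*c - 15)/(c*(c - 3))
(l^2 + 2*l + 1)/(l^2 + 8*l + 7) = (l + 1)/(l + 7)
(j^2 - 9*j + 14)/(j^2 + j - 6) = (j - 7)/(j + 3)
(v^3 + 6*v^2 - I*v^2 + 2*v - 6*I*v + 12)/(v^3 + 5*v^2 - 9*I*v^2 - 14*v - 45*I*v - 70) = (v^2 + v*(6 + I) + 6*I)/(v^2 + v*(5 - 7*I) - 35*I)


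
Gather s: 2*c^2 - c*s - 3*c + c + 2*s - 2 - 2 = 2*c^2 - 2*c + s*(2 - c) - 4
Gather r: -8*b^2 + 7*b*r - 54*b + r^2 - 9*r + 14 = -8*b^2 - 54*b + r^2 + r*(7*b - 9) + 14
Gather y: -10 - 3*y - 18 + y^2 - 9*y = y^2 - 12*y - 28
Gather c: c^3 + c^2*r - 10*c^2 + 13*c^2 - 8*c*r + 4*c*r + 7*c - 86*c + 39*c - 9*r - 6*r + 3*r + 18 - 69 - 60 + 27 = c^3 + c^2*(r + 3) + c*(-4*r - 40) - 12*r - 84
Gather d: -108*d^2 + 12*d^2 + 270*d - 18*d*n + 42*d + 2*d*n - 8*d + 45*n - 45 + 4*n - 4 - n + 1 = -96*d^2 + d*(304 - 16*n) + 48*n - 48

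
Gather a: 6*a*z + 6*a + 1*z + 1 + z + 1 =a*(6*z + 6) + 2*z + 2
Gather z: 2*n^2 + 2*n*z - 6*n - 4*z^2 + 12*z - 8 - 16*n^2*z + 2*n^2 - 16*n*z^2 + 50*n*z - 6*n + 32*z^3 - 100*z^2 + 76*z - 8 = 4*n^2 - 12*n + 32*z^3 + z^2*(-16*n - 104) + z*(-16*n^2 + 52*n + 88) - 16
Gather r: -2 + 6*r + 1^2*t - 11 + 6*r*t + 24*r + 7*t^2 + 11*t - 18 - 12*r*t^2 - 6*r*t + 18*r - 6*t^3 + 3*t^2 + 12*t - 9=r*(48 - 12*t^2) - 6*t^3 + 10*t^2 + 24*t - 40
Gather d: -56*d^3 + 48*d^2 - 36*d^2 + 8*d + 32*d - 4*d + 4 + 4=-56*d^3 + 12*d^2 + 36*d + 8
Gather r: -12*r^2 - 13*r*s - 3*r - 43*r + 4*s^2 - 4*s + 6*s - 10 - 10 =-12*r^2 + r*(-13*s - 46) + 4*s^2 + 2*s - 20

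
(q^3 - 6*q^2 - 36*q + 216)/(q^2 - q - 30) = (q^2 - 36)/(q + 5)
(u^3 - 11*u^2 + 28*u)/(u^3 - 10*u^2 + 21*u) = (u - 4)/(u - 3)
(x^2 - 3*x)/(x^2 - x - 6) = x/(x + 2)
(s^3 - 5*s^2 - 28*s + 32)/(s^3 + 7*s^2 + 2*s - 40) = (s^2 - 9*s + 8)/(s^2 + 3*s - 10)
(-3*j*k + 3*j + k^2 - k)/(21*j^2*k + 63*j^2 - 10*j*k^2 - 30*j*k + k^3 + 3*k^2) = (1 - k)/(7*j*k + 21*j - k^2 - 3*k)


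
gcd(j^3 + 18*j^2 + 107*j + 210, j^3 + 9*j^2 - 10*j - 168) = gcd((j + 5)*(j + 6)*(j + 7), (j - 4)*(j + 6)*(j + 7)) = j^2 + 13*j + 42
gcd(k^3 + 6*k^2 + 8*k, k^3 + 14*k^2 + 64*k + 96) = k + 4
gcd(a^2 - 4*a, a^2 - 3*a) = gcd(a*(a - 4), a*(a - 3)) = a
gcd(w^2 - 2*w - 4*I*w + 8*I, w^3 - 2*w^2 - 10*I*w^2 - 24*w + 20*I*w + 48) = w^2 + w*(-2 - 4*I) + 8*I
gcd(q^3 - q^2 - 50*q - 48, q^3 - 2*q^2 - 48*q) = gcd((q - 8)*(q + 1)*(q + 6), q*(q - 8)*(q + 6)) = q^2 - 2*q - 48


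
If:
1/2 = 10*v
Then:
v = 1/20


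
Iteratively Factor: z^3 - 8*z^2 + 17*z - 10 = (z - 2)*(z^2 - 6*z + 5) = (z - 5)*(z - 2)*(z - 1)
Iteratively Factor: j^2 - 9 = (j - 3)*(j + 3)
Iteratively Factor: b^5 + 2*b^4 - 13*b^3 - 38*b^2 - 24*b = (b + 1)*(b^4 + b^3 - 14*b^2 - 24*b) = b*(b + 1)*(b^3 + b^2 - 14*b - 24) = b*(b + 1)*(b + 3)*(b^2 - 2*b - 8) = b*(b - 4)*(b + 1)*(b + 3)*(b + 2)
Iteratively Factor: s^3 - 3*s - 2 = (s - 2)*(s^2 + 2*s + 1) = (s - 2)*(s + 1)*(s + 1)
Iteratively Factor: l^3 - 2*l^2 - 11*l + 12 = (l - 4)*(l^2 + 2*l - 3) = (l - 4)*(l - 1)*(l + 3)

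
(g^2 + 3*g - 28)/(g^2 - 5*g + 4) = (g + 7)/(g - 1)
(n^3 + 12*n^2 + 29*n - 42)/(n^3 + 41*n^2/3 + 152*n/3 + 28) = 3*(n - 1)/(3*n + 2)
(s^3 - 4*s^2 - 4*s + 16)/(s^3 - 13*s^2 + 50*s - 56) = (s + 2)/(s - 7)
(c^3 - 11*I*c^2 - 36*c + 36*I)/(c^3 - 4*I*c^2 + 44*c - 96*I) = (c^2 - 9*I*c - 18)/(c^2 - 2*I*c + 48)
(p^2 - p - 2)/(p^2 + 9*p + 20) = (p^2 - p - 2)/(p^2 + 9*p + 20)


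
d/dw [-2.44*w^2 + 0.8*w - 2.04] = 0.8 - 4.88*w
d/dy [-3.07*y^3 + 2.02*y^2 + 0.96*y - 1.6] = -9.21*y^2 + 4.04*y + 0.96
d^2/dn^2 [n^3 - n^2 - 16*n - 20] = 6*n - 2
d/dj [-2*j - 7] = -2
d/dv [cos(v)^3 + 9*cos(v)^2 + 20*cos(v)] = (3*sin(v)^2 - 18*cos(v) - 23)*sin(v)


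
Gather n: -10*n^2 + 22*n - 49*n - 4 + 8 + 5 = -10*n^2 - 27*n + 9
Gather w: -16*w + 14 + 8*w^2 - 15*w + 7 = 8*w^2 - 31*w + 21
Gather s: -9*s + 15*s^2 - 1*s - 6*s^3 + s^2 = -6*s^3 + 16*s^2 - 10*s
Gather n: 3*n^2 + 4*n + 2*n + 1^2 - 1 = 3*n^2 + 6*n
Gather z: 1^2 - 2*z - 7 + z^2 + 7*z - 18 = z^2 + 5*z - 24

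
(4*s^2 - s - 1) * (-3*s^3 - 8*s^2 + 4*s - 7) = -12*s^5 - 29*s^4 + 27*s^3 - 24*s^2 + 3*s + 7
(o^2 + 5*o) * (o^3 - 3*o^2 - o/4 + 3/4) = o^5 + 2*o^4 - 61*o^3/4 - o^2/2 + 15*o/4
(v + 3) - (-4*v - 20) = 5*v + 23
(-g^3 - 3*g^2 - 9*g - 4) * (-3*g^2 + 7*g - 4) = 3*g^5 + 2*g^4 + 10*g^3 - 39*g^2 + 8*g + 16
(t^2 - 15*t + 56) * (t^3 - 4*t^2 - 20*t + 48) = t^5 - 19*t^4 + 96*t^3 + 124*t^2 - 1840*t + 2688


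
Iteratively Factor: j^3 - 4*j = (j)*(j^2 - 4) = j*(j - 2)*(j + 2)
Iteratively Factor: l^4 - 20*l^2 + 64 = (l - 4)*(l^3 + 4*l^2 - 4*l - 16) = (l - 4)*(l + 4)*(l^2 - 4) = (l - 4)*(l + 2)*(l + 4)*(l - 2)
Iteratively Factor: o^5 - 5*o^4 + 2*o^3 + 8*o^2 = (o)*(o^4 - 5*o^3 + 2*o^2 + 8*o) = o*(o + 1)*(o^3 - 6*o^2 + 8*o) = o*(o - 2)*(o + 1)*(o^2 - 4*o) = o^2*(o - 2)*(o + 1)*(o - 4)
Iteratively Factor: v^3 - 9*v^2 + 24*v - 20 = (v - 2)*(v^2 - 7*v + 10) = (v - 5)*(v - 2)*(v - 2)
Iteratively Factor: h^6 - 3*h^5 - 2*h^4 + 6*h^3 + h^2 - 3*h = (h - 3)*(h^5 - 2*h^3 + h) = h*(h - 3)*(h^4 - 2*h^2 + 1) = h*(h - 3)*(h - 1)*(h^3 + h^2 - h - 1) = h*(h - 3)*(h - 1)*(h + 1)*(h^2 - 1) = h*(h - 3)*(h - 1)^2*(h + 1)*(h + 1)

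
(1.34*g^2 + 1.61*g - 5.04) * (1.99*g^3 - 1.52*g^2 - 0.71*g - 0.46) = 2.6666*g^5 + 1.1671*g^4 - 13.4282*g^3 + 5.9013*g^2 + 2.8378*g + 2.3184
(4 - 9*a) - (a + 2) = 2 - 10*a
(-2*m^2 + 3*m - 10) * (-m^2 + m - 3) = 2*m^4 - 5*m^3 + 19*m^2 - 19*m + 30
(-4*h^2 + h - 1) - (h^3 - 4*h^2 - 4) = -h^3 + h + 3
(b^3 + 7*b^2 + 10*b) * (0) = 0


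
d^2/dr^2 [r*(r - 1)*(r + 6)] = 6*r + 10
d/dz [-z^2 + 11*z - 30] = 11 - 2*z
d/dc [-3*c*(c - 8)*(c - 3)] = -9*c^2 + 66*c - 72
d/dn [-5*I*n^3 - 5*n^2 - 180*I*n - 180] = -15*I*n^2 - 10*n - 180*I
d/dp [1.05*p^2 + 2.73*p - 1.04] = 2.1*p + 2.73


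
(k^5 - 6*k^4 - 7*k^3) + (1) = k^5 - 6*k^4 - 7*k^3 + 1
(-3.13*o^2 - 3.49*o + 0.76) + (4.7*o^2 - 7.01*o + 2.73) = 1.57*o^2 - 10.5*o + 3.49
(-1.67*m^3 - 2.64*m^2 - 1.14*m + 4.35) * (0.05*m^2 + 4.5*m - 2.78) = -0.0835*m^5 - 7.647*m^4 - 7.2944*m^3 + 2.4267*m^2 + 22.7442*m - 12.093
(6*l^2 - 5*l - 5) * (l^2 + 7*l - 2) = 6*l^4 + 37*l^3 - 52*l^2 - 25*l + 10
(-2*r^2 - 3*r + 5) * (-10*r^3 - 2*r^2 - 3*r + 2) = 20*r^5 + 34*r^4 - 38*r^3 - 5*r^2 - 21*r + 10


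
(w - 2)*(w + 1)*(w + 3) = w^3 + 2*w^2 - 5*w - 6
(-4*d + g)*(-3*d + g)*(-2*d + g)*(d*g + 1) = -24*d^4*g + 26*d^3*g^2 - 24*d^3 - 9*d^2*g^3 + 26*d^2*g + d*g^4 - 9*d*g^2 + g^3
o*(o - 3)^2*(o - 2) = o^4 - 8*o^3 + 21*o^2 - 18*o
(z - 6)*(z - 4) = z^2 - 10*z + 24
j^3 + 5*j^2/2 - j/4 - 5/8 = (j - 1/2)*(j + 1/2)*(j + 5/2)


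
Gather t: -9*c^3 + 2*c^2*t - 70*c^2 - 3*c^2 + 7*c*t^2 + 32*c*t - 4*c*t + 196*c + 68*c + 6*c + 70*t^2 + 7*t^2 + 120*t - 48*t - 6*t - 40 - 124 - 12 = -9*c^3 - 73*c^2 + 270*c + t^2*(7*c + 77) + t*(2*c^2 + 28*c + 66) - 176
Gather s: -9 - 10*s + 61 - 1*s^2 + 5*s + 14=-s^2 - 5*s + 66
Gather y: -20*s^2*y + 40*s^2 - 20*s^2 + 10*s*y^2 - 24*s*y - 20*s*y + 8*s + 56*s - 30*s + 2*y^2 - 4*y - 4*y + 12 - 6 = 20*s^2 + 34*s + y^2*(10*s + 2) + y*(-20*s^2 - 44*s - 8) + 6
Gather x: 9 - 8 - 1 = 0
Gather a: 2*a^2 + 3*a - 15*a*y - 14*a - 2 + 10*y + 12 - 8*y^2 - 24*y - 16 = 2*a^2 + a*(-15*y - 11) - 8*y^2 - 14*y - 6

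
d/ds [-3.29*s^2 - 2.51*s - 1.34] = -6.58*s - 2.51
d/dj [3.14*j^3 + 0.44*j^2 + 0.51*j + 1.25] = 9.42*j^2 + 0.88*j + 0.51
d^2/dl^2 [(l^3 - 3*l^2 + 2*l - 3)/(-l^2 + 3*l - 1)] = 2*(-l^3 + 9*l^2 - 24*l + 21)/(l^6 - 9*l^5 + 30*l^4 - 45*l^3 + 30*l^2 - 9*l + 1)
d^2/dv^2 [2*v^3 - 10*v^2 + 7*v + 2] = 12*v - 20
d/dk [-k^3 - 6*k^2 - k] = -3*k^2 - 12*k - 1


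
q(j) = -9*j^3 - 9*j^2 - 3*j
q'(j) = -27*j^2 - 18*j - 3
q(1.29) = -38.17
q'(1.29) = -71.15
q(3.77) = -621.47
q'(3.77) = -454.61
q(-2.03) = 44.29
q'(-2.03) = -77.72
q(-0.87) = 1.72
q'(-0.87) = -7.78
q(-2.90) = 152.51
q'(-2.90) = -177.87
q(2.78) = -271.26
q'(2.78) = -261.71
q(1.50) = -55.12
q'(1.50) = -90.75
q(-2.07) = 47.47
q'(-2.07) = -81.43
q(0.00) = 0.00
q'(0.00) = -3.00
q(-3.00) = 171.00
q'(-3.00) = -192.00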